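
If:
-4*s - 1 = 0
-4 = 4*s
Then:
No Solution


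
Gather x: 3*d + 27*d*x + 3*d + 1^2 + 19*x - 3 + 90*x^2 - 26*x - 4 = 6*d + 90*x^2 + x*(27*d - 7) - 6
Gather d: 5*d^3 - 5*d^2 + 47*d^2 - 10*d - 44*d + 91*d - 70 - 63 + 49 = 5*d^3 + 42*d^2 + 37*d - 84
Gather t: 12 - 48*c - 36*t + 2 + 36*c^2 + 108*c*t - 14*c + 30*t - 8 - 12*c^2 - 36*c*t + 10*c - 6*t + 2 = 24*c^2 - 52*c + t*(72*c - 12) + 8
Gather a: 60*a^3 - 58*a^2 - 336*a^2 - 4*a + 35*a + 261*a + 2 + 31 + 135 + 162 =60*a^3 - 394*a^2 + 292*a + 330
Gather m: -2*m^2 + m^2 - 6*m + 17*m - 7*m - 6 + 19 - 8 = -m^2 + 4*m + 5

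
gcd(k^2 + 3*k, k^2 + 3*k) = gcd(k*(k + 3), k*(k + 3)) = k^2 + 3*k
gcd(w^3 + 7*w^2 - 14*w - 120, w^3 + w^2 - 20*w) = w^2 + w - 20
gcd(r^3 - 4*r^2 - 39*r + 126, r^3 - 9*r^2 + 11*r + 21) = r^2 - 10*r + 21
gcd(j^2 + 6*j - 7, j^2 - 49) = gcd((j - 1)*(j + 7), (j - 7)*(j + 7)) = j + 7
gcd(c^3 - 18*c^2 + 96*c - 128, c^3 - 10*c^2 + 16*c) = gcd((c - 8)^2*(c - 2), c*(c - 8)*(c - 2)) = c^2 - 10*c + 16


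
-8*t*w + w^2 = w*(-8*t + w)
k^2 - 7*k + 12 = (k - 4)*(k - 3)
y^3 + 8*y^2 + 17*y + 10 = (y + 1)*(y + 2)*(y + 5)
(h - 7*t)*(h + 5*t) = h^2 - 2*h*t - 35*t^2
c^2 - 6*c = c*(c - 6)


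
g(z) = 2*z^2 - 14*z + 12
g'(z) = 4*z - 14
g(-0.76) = 23.80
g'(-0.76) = -17.04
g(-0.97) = 27.46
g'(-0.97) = -17.88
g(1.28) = -2.64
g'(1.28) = -8.88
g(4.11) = -11.76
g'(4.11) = 2.44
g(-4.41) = 112.64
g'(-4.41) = -31.64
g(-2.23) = 53.17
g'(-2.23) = -22.92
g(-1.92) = 46.25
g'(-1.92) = -21.68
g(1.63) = -5.51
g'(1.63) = -7.48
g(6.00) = 0.00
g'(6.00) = 10.00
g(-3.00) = 72.00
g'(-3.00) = -26.00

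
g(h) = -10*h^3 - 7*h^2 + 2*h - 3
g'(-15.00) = -6538.00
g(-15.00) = 32142.00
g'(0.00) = 2.00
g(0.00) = -3.00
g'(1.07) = -47.33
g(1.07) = -21.12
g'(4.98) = -811.73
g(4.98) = -1401.70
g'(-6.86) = -1313.75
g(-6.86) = 2882.15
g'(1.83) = -124.09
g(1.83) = -84.07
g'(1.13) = -52.13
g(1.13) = -24.11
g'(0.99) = -41.26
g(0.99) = -17.58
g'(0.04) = 1.39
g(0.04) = -2.93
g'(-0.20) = 3.60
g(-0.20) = -3.60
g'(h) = -30*h^2 - 14*h + 2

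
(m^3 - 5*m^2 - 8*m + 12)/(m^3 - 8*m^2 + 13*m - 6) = (m + 2)/(m - 1)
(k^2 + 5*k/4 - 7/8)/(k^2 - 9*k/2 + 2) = (k + 7/4)/(k - 4)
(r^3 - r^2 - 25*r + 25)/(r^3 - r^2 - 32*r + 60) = (r^2 + 4*r - 5)/(r^2 + 4*r - 12)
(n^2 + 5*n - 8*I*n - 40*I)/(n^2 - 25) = (n - 8*I)/(n - 5)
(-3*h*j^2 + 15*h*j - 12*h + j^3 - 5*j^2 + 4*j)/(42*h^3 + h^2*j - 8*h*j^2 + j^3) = (-j^2 + 5*j - 4)/(14*h^2 + 5*h*j - j^2)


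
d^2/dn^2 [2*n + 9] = 0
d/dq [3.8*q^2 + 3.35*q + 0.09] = 7.6*q + 3.35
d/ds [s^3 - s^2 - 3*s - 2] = 3*s^2 - 2*s - 3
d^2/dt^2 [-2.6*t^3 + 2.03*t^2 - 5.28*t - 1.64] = 4.06 - 15.6*t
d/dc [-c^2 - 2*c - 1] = -2*c - 2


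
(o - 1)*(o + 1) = o^2 - 1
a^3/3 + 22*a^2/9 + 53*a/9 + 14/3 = (a/3 + 1)*(a + 2)*(a + 7/3)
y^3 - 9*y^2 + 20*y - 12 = (y - 6)*(y - 2)*(y - 1)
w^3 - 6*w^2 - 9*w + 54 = (w - 6)*(w - 3)*(w + 3)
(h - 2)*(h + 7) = h^2 + 5*h - 14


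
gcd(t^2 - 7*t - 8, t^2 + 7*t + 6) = t + 1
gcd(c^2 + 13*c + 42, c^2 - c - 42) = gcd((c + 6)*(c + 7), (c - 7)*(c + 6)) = c + 6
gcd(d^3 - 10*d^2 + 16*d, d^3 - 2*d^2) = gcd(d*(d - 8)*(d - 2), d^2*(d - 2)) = d^2 - 2*d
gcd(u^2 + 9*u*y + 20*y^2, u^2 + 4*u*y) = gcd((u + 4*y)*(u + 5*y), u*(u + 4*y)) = u + 4*y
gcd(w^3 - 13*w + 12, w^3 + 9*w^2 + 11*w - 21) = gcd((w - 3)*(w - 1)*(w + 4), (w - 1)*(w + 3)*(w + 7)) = w - 1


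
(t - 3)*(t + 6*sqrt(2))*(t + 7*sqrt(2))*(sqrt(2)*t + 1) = sqrt(2)*t^4 - 3*sqrt(2)*t^3 + 27*t^3 - 81*t^2 + 97*sqrt(2)*t^2 - 291*sqrt(2)*t + 84*t - 252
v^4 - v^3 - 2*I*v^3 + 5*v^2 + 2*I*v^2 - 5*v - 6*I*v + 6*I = (v - 1)*(v - 3*I)*(v - I)*(v + 2*I)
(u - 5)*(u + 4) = u^2 - u - 20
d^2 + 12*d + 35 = (d + 5)*(d + 7)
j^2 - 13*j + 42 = (j - 7)*(j - 6)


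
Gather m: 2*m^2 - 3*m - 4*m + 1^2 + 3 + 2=2*m^2 - 7*m + 6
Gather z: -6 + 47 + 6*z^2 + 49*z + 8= 6*z^2 + 49*z + 49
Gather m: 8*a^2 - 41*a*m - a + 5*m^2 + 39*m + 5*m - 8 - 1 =8*a^2 - a + 5*m^2 + m*(44 - 41*a) - 9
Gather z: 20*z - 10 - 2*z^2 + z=-2*z^2 + 21*z - 10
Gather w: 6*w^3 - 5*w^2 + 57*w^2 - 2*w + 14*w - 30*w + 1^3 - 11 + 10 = 6*w^3 + 52*w^2 - 18*w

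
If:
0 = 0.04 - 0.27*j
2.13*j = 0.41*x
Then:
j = 0.15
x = 0.77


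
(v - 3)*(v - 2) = v^2 - 5*v + 6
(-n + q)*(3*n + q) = -3*n^2 + 2*n*q + q^2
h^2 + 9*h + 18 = (h + 3)*(h + 6)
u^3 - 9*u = u*(u - 3)*(u + 3)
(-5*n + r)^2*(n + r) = 25*n^3 + 15*n^2*r - 9*n*r^2 + r^3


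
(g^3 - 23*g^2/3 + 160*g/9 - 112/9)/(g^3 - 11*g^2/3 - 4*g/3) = (9*g^2 - 33*g + 28)/(3*g*(3*g + 1))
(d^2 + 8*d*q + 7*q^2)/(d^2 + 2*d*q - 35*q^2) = (-d - q)/(-d + 5*q)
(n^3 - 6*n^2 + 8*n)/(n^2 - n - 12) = n*(n - 2)/(n + 3)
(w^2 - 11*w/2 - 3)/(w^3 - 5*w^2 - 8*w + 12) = (w + 1/2)/(w^2 + w - 2)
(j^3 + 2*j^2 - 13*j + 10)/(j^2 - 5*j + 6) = (j^2 + 4*j - 5)/(j - 3)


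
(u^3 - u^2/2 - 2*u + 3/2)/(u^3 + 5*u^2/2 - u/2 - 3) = (u - 1)/(u + 2)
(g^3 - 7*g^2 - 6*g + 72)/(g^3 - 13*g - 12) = (g - 6)/(g + 1)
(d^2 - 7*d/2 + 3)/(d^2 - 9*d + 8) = (d^2 - 7*d/2 + 3)/(d^2 - 9*d + 8)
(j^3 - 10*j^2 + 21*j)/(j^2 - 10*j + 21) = j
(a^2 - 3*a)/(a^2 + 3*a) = (a - 3)/(a + 3)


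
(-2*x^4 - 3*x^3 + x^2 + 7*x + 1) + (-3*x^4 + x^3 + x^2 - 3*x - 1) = -5*x^4 - 2*x^3 + 2*x^2 + 4*x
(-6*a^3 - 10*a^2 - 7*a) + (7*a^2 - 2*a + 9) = -6*a^3 - 3*a^2 - 9*a + 9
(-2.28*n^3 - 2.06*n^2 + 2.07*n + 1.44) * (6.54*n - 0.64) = -14.9112*n^4 - 12.0132*n^3 + 14.8562*n^2 + 8.0928*n - 0.9216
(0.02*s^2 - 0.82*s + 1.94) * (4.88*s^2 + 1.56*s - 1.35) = 0.0976*s^4 - 3.9704*s^3 + 8.161*s^2 + 4.1334*s - 2.619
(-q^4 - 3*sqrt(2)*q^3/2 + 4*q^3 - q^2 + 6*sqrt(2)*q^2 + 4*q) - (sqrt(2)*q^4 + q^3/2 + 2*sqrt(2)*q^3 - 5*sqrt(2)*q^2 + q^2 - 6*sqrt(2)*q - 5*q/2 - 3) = -sqrt(2)*q^4 - q^4 - 7*sqrt(2)*q^3/2 + 7*q^3/2 - 2*q^2 + 11*sqrt(2)*q^2 + 13*q/2 + 6*sqrt(2)*q + 3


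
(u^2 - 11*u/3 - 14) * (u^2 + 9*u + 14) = u^4 + 16*u^3/3 - 33*u^2 - 532*u/3 - 196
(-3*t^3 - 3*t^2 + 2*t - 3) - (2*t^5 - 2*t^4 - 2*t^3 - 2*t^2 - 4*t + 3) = -2*t^5 + 2*t^4 - t^3 - t^2 + 6*t - 6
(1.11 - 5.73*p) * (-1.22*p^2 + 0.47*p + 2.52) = 6.9906*p^3 - 4.0473*p^2 - 13.9179*p + 2.7972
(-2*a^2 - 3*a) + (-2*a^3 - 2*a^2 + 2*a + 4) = -2*a^3 - 4*a^2 - a + 4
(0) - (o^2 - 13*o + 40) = -o^2 + 13*o - 40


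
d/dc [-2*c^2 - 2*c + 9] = -4*c - 2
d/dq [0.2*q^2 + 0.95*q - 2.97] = 0.4*q + 0.95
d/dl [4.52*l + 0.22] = 4.52000000000000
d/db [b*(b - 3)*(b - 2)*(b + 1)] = 4*b^3 - 12*b^2 + 2*b + 6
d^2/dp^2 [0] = 0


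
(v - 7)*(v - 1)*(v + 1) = v^3 - 7*v^2 - v + 7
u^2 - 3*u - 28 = (u - 7)*(u + 4)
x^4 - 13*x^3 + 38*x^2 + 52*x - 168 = (x - 7)*(x - 6)*(x - 2)*(x + 2)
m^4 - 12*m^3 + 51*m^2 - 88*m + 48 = (m - 4)^2*(m - 3)*(m - 1)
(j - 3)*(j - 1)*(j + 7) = j^3 + 3*j^2 - 25*j + 21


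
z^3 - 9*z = z*(z - 3)*(z + 3)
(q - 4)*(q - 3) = q^2 - 7*q + 12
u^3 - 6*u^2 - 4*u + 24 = (u - 6)*(u - 2)*(u + 2)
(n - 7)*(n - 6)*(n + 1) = n^3 - 12*n^2 + 29*n + 42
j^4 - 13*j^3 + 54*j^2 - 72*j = j*(j - 6)*(j - 4)*(j - 3)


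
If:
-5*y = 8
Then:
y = -8/5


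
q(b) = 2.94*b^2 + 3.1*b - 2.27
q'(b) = 5.88*b + 3.1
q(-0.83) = -2.82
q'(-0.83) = -1.78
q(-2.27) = 5.84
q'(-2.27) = -10.25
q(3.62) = 47.48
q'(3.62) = 24.39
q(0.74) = 1.63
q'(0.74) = 7.45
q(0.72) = 1.49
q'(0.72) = 7.33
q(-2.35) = 6.68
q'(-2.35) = -10.72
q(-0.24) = -2.84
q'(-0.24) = 1.69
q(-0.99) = -2.46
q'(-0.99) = -2.72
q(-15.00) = 612.73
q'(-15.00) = -85.10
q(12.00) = 458.29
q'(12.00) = 73.66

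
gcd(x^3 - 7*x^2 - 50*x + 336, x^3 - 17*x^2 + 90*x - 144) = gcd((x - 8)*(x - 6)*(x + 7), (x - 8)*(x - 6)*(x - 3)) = x^2 - 14*x + 48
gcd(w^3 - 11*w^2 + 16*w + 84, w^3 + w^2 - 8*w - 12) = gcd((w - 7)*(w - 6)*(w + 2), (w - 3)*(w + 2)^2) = w + 2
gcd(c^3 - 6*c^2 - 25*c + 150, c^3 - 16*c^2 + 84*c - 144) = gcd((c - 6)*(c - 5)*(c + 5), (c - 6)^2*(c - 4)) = c - 6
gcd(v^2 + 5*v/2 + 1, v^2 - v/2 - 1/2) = v + 1/2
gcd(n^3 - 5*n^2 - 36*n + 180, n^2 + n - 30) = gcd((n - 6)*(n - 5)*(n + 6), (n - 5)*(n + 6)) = n^2 + n - 30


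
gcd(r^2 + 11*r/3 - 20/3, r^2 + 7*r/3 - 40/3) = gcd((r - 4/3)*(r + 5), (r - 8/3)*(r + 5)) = r + 5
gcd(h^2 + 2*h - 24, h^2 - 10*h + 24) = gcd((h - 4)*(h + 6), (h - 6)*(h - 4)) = h - 4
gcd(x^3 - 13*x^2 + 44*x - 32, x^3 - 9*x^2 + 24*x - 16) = x^2 - 5*x + 4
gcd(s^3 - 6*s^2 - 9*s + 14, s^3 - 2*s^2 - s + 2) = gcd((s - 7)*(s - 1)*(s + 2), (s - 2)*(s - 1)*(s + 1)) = s - 1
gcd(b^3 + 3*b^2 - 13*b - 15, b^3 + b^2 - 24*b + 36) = b - 3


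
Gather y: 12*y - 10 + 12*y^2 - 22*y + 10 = 12*y^2 - 10*y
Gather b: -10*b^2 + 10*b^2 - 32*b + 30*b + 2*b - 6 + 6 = 0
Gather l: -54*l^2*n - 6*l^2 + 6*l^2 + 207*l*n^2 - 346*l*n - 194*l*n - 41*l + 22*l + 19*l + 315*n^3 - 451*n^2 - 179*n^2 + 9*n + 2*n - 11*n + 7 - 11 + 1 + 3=-54*l^2*n + l*(207*n^2 - 540*n) + 315*n^3 - 630*n^2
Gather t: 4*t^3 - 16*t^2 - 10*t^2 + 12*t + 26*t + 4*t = 4*t^3 - 26*t^2 + 42*t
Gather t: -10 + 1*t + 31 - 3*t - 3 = 18 - 2*t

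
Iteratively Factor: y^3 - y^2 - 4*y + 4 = (y - 1)*(y^2 - 4) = (y - 1)*(y + 2)*(y - 2)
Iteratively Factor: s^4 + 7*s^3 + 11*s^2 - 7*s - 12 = (s + 3)*(s^3 + 4*s^2 - s - 4) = (s + 1)*(s + 3)*(s^2 + 3*s - 4) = (s + 1)*(s + 3)*(s + 4)*(s - 1)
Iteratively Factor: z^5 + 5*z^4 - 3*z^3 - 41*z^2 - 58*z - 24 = (z + 1)*(z^4 + 4*z^3 - 7*z^2 - 34*z - 24) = (z + 1)^2*(z^3 + 3*z^2 - 10*z - 24) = (z + 1)^2*(z + 2)*(z^2 + z - 12) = (z + 1)^2*(z + 2)*(z + 4)*(z - 3)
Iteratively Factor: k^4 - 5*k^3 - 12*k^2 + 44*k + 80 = (k + 2)*(k^3 - 7*k^2 + 2*k + 40) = (k + 2)^2*(k^2 - 9*k + 20) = (k - 4)*(k + 2)^2*(k - 5)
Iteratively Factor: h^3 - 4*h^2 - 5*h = (h)*(h^2 - 4*h - 5) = h*(h - 5)*(h + 1)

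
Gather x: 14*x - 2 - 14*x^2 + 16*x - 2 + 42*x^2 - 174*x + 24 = 28*x^2 - 144*x + 20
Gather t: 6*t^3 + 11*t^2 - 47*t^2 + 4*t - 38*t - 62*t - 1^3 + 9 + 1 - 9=6*t^3 - 36*t^2 - 96*t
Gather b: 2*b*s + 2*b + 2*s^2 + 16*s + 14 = b*(2*s + 2) + 2*s^2 + 16*s + 14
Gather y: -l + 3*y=-l + 3*y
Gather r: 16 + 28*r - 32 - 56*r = -28*r - 16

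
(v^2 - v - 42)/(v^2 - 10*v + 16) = (v^2 - v - 42)/(v^2 - 10*v + 16)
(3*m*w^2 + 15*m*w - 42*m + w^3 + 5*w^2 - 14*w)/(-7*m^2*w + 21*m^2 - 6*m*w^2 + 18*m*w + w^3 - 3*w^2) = (-3*m*w^2 - 15*m*w + 42*m - w^3 - 5*w^2 + 14*w)/(7*m^2*w - 21*m^2 + 6*m*w^2 - 18*m*w - w^3 + 3*w^2)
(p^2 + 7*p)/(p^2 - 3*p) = (p + 7)/(p - 3)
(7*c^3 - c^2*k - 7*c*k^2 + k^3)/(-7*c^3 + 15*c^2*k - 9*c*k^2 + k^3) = (-c - k)/(c - k)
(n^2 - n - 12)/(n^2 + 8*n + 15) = (n - 4)/(n + 5)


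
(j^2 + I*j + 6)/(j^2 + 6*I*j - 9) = (j - 2*I)/(j + 3*I)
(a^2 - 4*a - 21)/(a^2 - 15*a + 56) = (a + 3)/(a - 8)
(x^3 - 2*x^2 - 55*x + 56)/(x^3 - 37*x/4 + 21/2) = 4*(x^3 - 2*x^2 - 55*x + 56)/(4*x^3 - 37*x + 42)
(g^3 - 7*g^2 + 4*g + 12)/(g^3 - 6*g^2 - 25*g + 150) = (g^2 - g - 2)/(g^2 - 25)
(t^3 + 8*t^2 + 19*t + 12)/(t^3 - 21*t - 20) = (t + 3)/(t - 5)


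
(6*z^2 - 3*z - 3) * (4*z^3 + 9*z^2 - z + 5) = 24*z^5 + 42*z^4 - 45*z^3 + 6*z^2 - 12*z - 15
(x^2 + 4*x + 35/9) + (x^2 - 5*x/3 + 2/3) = 2*x^2 + 7*x/3 + 41/9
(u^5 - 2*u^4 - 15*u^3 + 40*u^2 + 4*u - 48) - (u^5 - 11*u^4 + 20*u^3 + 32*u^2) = 9*u^4 - 35*u^3 + 8*u^2 + 4*u - 48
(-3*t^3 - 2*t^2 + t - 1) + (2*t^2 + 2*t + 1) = -3*t^3 + 3*t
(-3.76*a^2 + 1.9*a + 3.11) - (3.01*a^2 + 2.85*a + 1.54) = -6.77*a^2 - 0.95*a + 1.57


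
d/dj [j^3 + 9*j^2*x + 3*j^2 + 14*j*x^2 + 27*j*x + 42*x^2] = 3*j^2 + 18*j*x + 6*j + 14*x^2 + 27*x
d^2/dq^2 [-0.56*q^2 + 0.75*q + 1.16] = -1.12000000000000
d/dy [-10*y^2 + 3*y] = 3 - 20*y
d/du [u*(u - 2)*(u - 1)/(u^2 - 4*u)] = (u^2 - 8*u + 10)/(u^2 - 8*u + 16)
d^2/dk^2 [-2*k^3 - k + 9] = -12*k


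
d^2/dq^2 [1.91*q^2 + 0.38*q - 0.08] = 3.82000000000000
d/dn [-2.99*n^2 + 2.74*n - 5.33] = 2.74 - 5.98*n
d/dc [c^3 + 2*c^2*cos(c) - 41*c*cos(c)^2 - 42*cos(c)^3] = -2*c^2*sin(c) + 3*c^2 + 41*c*sin(2*c) + 4*c*cos(c) + 126*sin(c)*cos(c)^2 - 41*cos(c)^2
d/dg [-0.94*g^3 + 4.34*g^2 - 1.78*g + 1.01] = -2.82*g^2 + 8.68*g - 1.78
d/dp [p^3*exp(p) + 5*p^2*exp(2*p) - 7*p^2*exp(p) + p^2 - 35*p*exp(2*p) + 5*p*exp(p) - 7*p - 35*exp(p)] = p^3*exp(p) + 10*p^2*exp(2*p) - 4*p^2*exp(p) - 60*p*exp(2*p) - 9*p*exp(p) + 2*p - 35*exp(2*p) - 30*exp(p) - 7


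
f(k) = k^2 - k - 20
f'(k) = 2*k - 1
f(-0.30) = -19.61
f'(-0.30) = -1.60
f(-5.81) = 19.57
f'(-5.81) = -12.62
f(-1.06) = -17.82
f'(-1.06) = -3.12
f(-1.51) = -16.21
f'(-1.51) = -4.02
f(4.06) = -7.58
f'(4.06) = 7.12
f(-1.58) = -15.92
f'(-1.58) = -4.16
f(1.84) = -18.45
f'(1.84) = 2.68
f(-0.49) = -19.27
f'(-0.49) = -1.98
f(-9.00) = 70.00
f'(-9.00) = -19.00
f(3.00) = -14.00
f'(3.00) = 5.00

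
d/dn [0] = 0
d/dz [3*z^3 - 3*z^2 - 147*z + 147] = 9*z^2 - 6*z - 147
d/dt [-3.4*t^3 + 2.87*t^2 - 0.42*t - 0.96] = -10.2*t^2 + 5.74*t - 0.42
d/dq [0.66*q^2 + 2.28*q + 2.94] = 1.32*q + 2.28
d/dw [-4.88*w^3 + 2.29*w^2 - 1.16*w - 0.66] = -14.64*w^2 + 4.58*w - 1.16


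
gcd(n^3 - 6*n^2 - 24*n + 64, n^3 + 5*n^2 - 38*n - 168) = n + 4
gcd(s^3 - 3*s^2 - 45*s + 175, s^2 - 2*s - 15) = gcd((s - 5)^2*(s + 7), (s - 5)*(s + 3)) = s - 5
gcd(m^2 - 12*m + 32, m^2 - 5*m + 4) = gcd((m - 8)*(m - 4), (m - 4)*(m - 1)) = m - 4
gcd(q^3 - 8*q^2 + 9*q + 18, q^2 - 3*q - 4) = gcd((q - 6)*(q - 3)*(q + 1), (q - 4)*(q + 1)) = q + 1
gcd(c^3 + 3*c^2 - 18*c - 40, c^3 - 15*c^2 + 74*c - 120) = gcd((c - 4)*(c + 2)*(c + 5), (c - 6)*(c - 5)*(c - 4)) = c - 4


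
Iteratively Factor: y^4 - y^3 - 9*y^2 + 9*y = (y + 3)*(y^3 - 4*y^2 + 3*y) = (y - 1)*(y + 3)*(y^2 - 3*y) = (y - 3)*(y - 1)*(y + 3)*(y)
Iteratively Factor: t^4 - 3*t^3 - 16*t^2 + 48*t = (t - 4)*(t^3 + t^2 - 12*t) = (t - 4)*(t - 3)*(t^2 + 4*t) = t*(t - 4)*(t - 3)*(t + 4)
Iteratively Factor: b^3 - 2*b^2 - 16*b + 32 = (b + 4)*(b^2 - 6*b + 8) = (b - 2)*(b + 4)*(b - 4)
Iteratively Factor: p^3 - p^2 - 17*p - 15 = (p + 1)*(p^2 - 2*p - 15) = (p - 5)*(p + 1)*(p + 3)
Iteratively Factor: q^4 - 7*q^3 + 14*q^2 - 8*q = (q - 1)*(q^3 - 6*q^2 + 8*q) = (q - 2)*(q - 1)*(q^2 - 4*q) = q*(q - 2)*(q - 1)*(q - 4)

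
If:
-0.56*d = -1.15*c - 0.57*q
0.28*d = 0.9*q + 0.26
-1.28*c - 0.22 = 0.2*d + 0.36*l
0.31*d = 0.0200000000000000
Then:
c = 0.16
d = 0.06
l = -1.23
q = -0.27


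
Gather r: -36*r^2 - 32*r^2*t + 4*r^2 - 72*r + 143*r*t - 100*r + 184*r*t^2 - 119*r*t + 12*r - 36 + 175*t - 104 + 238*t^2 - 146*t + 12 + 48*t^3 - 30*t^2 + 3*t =r^2*(-32*t - 32) + r*(184*t^2 + 24*t - 160) + 48*t^3 + 208*t^2 + 32*t - 128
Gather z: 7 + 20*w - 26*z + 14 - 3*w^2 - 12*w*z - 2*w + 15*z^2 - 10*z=-3*w^2 + 18*w + 15*z^2 + z*(-12*w - 36) + 21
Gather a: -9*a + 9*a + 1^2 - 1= 0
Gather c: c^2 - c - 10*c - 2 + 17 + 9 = c^2 - 11*c + 24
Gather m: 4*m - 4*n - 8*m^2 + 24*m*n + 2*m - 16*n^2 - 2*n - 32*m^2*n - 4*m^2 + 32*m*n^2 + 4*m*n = m^2*(-32*n - 12) + m*(32*n^2 + 28*n + 6) - 16*n^2 - 6*n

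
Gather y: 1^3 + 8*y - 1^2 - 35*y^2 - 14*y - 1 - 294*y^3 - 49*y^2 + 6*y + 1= -294*y^3 - 84*y^2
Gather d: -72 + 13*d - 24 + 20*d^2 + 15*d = 20*d^2 + 28*d - 96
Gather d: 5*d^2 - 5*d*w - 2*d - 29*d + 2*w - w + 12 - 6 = 5*d^2 + d*(-5*w - 31) + w + 6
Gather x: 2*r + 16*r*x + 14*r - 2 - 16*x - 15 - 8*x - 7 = 16*r + x*(16*r - 24) - 24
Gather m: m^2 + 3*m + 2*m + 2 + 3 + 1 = m^2 + 5*m + 6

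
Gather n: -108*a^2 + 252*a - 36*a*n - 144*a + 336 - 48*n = -108*a^2 + 108*a + n*(-36*a - 48) + 336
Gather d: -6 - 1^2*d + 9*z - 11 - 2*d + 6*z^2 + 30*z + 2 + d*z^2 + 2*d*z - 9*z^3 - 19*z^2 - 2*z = d*(z^2 + 2*z - 3) - 9*z^3 - 13*z^2 + 37*z - 15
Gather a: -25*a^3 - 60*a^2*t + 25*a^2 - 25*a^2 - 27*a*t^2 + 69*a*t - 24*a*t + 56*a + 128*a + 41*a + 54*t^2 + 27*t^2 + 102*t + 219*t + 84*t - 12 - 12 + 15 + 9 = -25*a^3 - 60*a^2*t + a*(-27*t^2 + 45*t + 225) + 81*t^2 + 405*t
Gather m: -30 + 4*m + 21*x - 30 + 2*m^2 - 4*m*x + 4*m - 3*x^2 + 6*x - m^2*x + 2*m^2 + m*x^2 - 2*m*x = m^2*(4 - x) + m*(x^2 - 6*x + 8) - 3*x^2 + 27*x - 60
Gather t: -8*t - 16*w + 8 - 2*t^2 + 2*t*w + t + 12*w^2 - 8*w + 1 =-2*t^2 + t*(2*w - 7) + 12*w^2 - 24*w + 9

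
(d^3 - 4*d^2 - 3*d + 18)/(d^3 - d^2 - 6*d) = (d - 3)/d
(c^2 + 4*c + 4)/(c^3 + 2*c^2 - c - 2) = (c + 2)/(c^2 - 1)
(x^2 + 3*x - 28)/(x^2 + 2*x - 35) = (x - 4)/(x - 5)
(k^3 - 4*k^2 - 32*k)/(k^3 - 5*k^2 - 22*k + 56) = k*(k - 8)/(k^2 - 9*k + 14)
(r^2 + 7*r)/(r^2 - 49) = r/(r - 7)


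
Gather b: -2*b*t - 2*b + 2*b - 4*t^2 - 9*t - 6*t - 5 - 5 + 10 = -2*b*t - 4*t^2 - 15*t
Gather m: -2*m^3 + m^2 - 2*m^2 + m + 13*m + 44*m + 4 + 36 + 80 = -2*m^3 - m^2 + 58*m + 120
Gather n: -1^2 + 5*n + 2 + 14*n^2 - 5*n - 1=14*n^2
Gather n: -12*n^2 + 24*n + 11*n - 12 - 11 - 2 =-12*n^2 + 35*n - 25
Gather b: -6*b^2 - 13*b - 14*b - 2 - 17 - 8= -6*b^2 - 27*b - 27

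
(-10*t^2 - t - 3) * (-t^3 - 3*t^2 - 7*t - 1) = 10*t^5 + 31*t^4 + 76*t^3 + 26*t^2 + 22*t + 3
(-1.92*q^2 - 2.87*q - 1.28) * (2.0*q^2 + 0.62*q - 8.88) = -3.84*q^4 - 6.9304*q^3 + 12.7102*q^2 + 24.692*q + 11.3664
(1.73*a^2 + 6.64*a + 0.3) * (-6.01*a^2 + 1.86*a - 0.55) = -10.3973*a^4 - 36.6886*a^3 + 9.5959*a^2 - 3.094*a - 0.165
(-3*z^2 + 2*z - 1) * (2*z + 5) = -6*z^3 - 11*z^2 + 8*z - 5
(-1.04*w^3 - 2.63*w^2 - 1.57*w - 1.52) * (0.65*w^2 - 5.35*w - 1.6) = -0.676*w^5 + 3.8545*w^4 + 14.714*w^3 + 11.6195*w^2 + 10.644*w + 2.432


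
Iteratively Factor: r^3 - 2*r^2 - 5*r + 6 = (r - 3)*(r^2 + r - 2) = (r - 3)*(r + 2)*(r - 1)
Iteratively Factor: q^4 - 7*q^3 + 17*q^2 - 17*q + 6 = (q - 1)*(q^3 - 6*q^2 + 11*q - 6) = (q - 3)*(q - 1)*(q^2 - 3*q + 2) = (q - 3)*(q - 2)*(q - 1)*(q - 1)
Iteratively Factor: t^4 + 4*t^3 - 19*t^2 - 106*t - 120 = (t + 4)*(t^3 - 19*t - 30) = (t - 5)*(t + 4)*(t^2 + 5*t + 6) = (t - 5)*(t + 3)*(t + 4)*(t + 2)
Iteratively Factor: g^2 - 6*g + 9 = (g - 3)*(g - 3)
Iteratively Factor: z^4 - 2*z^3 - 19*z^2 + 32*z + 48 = (z - 3)*(z^3 + z^2 - 16*z - 16) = (z - 3)*(z + 1)*(z^2 - 16) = (z - 4)*(z - 3)*(z + 1)*(z + 4)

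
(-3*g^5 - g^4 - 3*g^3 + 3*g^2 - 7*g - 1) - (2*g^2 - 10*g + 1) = -3*g^5 - g^4 - 3*g^3 + g^2 + 3*g - 2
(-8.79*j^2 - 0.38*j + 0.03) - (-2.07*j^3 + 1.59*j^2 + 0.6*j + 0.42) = 2.07*j^3 - 10.38*j^2 - 0.98*j - 0.39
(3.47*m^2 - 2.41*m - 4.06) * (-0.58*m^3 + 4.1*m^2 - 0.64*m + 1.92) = -2.0126*m^5 + 15.6248*m^4 - 9.747*m^3 - 8.4412*m^2 - 2.0288*m - 7.7952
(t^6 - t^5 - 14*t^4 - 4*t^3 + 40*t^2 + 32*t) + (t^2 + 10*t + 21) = t^6 - t^5 - 14*t^4 - 4*t^3 + 41*t^2 + 42*t + 21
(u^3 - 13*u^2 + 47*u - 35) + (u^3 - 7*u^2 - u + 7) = 2*u^3 - 20*u^2 + 46*u - 28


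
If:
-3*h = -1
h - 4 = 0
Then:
No Solution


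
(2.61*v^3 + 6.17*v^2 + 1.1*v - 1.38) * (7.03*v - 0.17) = 18.3483*v^4 + 42.9314*v^3 + 6.6841*v^2 - 9.8884*v + 0.2346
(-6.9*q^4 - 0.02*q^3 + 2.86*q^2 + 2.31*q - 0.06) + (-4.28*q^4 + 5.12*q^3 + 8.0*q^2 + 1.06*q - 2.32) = -11.18*q^4 + 5.1*q^3 + 10.86*q^2 + 3.37*q - 2.38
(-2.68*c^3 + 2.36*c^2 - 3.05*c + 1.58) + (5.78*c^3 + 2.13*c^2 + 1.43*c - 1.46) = 3.1*c^3 + 4.49*c^2 - 1.62*c + 0.12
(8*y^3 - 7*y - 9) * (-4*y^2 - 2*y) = -32*y^5 - 16*y^4 + 28*y^3 + 50*y^2 + 18*y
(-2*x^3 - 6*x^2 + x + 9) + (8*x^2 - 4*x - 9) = -2*x^3 + 2*x^2 - 3*x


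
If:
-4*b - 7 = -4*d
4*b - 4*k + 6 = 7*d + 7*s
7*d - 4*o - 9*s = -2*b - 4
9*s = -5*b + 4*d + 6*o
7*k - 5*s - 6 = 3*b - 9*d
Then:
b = -3029/1060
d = -587/530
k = 2921/3180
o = -4097/2120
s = -307/1590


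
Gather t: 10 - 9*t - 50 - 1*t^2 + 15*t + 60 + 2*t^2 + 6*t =t^2 + 12*t + 20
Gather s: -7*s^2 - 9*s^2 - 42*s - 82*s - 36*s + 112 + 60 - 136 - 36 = -16*s^2 - 160*s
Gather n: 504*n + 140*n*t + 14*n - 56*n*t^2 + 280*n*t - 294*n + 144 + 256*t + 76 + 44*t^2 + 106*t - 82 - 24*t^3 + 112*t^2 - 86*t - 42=n*(-56*t^2 + 420*t + 224) - 24*t^3 + 156*t^2 + 276*t + 96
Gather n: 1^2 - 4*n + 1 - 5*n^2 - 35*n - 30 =-5*n^2 - 39*n - 28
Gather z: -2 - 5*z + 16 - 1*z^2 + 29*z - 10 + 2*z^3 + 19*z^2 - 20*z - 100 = 2*z^3 + 18*z^2 + 4*z - 96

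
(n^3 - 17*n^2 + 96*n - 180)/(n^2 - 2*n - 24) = (n^2 - 11*n + 30)/(n + 4)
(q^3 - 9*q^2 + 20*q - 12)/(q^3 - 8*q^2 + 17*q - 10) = (q - 6)/(q - 5)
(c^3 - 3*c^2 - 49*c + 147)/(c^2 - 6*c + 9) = (c^2 - 49)/(c - 3)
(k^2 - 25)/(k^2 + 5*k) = (k - 5)/k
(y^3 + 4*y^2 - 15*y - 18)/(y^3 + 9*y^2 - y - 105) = (y^2 + 7*y + 6)/(y^2 + 12*y + 35)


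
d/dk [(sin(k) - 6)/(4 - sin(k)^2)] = (sin(k)^2 - 12*sin(k) + 4)*cos(k)/(sin(k)^2 - 4)^2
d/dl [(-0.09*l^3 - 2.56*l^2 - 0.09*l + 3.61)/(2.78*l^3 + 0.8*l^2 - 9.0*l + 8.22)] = (-1.11022302462516e-16*l^5 + 7.0448*l^4 + 2.1204*l^3 - 9.2148*l^2 - 47.8624*l + 31.7502)/(7.7284*l^6 + 4.448*l^5 - 49.4*l^4 + 31.3032*l^3 + 94.152*l^2 - 147.96*l + 67.5684)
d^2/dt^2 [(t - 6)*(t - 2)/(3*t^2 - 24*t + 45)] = 2*(-3*t^2 + 24*t - 49)/(t^6 - 24*t^5 + 237*t^4 - 1232*t^3 + 3555*t^2 - 5400*t + 3375)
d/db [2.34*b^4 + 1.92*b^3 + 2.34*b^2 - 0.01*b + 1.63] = 9.36*b^3 + 5.76*b^2 + 4.68*b - 0.01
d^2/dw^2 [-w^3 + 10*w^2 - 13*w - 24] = 20 - 6*w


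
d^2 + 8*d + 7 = (d + 1)*(d + 7)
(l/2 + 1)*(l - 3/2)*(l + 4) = l^3/2 + 9*l^2/4 - l/2 - 6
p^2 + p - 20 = (p - 4)*(p + 5)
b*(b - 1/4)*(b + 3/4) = b^3 + b^2/2 - 3*b/16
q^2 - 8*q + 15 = (q - 5)*(q - 3)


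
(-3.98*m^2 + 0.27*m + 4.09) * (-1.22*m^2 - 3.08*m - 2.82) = 4.8556*m^4 + 11.929*m^3 + 5.4022*m^2 - 13.3586*m - 11.5338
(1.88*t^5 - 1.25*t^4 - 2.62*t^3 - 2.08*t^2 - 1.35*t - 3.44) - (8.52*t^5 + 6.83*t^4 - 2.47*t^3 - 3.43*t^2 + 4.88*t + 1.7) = -6.64*t^5 - 8.08*t^4 - 0.15*t^3 + 1.35*t^2 - 6.23*t - 5.14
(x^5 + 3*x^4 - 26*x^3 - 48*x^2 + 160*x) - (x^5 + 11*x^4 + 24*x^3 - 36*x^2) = -8*x^4 - 50*x^3 - 12*x^2 + 160*x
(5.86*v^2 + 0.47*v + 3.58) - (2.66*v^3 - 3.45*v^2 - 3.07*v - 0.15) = -2.66*v^3 + 9.31*v^2 + 3.54*v + 3.73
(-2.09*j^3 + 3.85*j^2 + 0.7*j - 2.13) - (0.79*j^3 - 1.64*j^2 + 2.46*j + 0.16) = -2.88*j^3 + 5.49*j^2 - 1.76*j - 2.29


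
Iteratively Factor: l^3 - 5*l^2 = (l)*(l^2 - 5*l) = l^2*(l - 5)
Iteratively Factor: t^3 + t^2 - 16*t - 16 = (t - 4)*(t^2 + 5*t + 4) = (t - 4)*(t + 1)*(t + 4)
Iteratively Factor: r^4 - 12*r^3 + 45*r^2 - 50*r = (r - 5)*(r^3 - 7*r^2 + 10*r) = (r - 5)*(r - 2)*(r^2 - 5*r) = r*(r - 5)*(r - 2)*(r - 5)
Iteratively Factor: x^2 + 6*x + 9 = (x + 3)*(x + 3)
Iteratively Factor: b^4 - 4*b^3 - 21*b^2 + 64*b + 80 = (b + 1)*(b^3 - 5*b^2 - 16*b + 80) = (b - 5)*(b + 1)*(b^2 - 16) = (b - 5)*(b + 1)*(b + 4)*(b - 4)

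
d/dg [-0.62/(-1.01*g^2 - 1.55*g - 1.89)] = (-1.2524*g - 0.961)/(1.01*g^2 + 1.55*g + 1.89)^2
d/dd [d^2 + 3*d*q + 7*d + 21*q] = 2*d + 3*q + 7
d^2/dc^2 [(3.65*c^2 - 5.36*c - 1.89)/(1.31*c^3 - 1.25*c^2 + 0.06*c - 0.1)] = (12.52753*c^6 - 55.1897759999999*c^5 + 12.019512*c^4 + 40.852192*c^3 - 29.773494*c^2 + 3.38496*c + 0.467572)/(2.248091*c^9 - 6.435375*c^8 + 6.449523*c^7 - 3.057455*c^6 + 1.277898*c^5 - 0.52941*c^4 + 0.084516*c^3 - 0.03858*c^2 + 0.0018*c - 0.001)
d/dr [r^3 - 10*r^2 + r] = 3*r^2 - 20*r + 1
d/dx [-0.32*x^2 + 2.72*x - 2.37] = 2.72 - 0.64*x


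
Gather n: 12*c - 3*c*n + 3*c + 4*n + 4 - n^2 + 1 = 15*c - n^2 + n*(4 - 3*c) + 5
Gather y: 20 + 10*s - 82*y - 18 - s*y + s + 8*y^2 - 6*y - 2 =11*s + 8*y^2 + y*(-s - 88)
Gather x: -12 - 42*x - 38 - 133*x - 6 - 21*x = -196*x - 56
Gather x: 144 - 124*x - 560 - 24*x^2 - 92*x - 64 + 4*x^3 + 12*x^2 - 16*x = 4*x^3 - 12*x^2 - 232*x - 480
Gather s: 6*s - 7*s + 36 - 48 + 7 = -s - 5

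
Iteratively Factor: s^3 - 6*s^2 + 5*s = (s)*(s^2 - 6*s + 5) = s*(s - 5)*(s - 1)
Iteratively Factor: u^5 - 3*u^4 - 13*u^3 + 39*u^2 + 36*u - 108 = (u - 3)*(u^4 - 13*u^2 + 36) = (u - 3)^2*(u^3 + 3*u^2 - 4*u - 12) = (u - 3)^2*(u - 2)*(u^2 + 5*u + 6) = (u - 3)^2*(u - 2)*(u + 3)*(u + 2)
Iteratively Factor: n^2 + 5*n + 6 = (n + 2)*(n + 3)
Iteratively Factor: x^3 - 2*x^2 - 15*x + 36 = (x - 3)*(x^2 + x - 12) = (x - 3)*(x + 4)*(x - 3)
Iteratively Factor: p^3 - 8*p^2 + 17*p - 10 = (p - 5)*(p^2 - 3*p + 2) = (p - 5)*(p - 1)*(p - 2)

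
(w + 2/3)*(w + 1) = w^2 + 5*w/3 + 2/3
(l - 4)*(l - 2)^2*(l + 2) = l^4 - 6*l^3 + 4*l^2 + 24*l - 32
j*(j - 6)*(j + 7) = j^3 + j^2 - 42*j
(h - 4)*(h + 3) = h^2 - h - 12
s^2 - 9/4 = (s - 3/2)*(s + 3/2)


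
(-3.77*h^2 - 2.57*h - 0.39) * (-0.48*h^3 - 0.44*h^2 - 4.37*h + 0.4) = 1.8096*h^5 + 2.8924*h^4 + 17.7929*h^3 + 9.8945*h^2 + 0.6763*h - 0.156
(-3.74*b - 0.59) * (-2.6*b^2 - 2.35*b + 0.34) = 9.724*b^3 + 10.323*b^2 + 0.1149*b - 0.2006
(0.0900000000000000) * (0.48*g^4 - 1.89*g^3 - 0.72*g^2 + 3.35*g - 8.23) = 0.0432*g^4 - 0.1701*g^3 - 0.0648*g^2 + 0.3015*g - 0.7407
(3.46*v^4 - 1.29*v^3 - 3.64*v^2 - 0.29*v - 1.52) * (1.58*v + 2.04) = 5.4668*v^5 + 5.0202*v^4 - 8.3828*v^3 - 7.8838*v^2 - 2.9932*v - 3.1008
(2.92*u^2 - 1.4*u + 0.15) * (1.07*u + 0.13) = 3.1244*u^3 - 1.1184*u^2 - 0.0215*u + 0.0195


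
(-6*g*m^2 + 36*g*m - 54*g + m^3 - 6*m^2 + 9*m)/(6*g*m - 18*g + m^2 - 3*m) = (-6*g*m + 18*g + m^2 - 3*m)/(6*g + m)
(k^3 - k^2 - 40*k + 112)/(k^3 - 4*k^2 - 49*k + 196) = (k - 4)/(k - 7)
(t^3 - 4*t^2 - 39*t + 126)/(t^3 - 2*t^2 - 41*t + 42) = (t - 3)/(t - 1)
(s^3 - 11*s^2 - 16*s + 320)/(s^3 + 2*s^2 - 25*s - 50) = (s^2 - 16*s + 64)/(s^2 - 3*s - 10)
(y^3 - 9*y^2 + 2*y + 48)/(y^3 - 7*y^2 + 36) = (y - 8)/(y - 6)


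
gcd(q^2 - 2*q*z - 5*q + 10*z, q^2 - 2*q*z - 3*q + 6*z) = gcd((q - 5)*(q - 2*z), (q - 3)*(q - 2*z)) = -q + 2*z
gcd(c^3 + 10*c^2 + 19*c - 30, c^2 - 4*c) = 1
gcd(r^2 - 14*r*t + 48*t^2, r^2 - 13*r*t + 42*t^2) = r - 6*t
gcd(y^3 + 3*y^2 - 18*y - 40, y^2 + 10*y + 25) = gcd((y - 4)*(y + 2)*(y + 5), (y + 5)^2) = y + 5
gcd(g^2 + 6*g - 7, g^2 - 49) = g + 7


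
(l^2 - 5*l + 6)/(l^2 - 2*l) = (l - 3)/l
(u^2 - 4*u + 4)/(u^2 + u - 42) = (u^2 - 4*u + 4)/(u^2 + u - 42)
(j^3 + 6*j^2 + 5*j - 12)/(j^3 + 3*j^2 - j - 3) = (j + 4)/(j + 1)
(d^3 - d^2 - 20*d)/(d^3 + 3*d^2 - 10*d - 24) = d*(d - 5)/(d^2 - d - 6)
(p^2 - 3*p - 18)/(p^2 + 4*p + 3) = (p - 6)/(p + 1)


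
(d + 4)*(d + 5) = d^2 + 9*d + 20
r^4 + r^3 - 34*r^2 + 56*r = r*(r - 4)*(r - 2)*(r + 7)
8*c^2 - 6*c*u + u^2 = (-4*c + u)*(-2*c + u)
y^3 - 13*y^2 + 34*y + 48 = (y - 8)*(y - 6)*(y + 1)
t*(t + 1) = t^2 + t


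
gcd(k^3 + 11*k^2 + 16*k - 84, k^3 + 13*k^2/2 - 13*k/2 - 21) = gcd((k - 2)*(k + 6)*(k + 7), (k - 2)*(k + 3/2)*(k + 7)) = k^2 + 5*k - 14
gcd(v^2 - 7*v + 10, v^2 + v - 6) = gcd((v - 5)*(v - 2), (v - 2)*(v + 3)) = v - 2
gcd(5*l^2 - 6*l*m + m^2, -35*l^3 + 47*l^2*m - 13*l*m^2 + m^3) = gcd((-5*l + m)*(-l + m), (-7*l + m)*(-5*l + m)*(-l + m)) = 5*l^2 - 6*l*m + m^2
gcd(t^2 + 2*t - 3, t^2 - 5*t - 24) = t + 3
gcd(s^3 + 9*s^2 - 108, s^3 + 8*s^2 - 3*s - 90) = s^2 + 3*s - 18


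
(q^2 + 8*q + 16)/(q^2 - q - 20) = (q + 4)/(q - 5)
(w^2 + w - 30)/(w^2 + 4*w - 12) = (w - 5)/(w - 2)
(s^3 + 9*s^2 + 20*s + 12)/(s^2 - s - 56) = (s^3 + 9*s^2 + 20*s + 12)/(s^2 - s - 56)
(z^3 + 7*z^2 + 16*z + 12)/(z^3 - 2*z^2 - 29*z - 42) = (z + 2)/(z - 7)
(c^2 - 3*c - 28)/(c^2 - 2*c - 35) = (c + 4)/(c + 5)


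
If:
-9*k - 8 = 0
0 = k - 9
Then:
No Solution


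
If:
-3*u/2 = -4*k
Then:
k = 3*u/8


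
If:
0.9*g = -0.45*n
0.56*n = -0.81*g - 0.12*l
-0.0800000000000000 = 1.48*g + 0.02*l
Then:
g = -0.05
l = -0.13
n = 0.10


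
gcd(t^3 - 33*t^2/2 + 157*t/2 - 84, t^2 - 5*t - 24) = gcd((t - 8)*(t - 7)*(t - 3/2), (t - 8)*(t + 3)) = t - 8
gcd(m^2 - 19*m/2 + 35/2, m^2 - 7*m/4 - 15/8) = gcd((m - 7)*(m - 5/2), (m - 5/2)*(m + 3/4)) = m - 5/2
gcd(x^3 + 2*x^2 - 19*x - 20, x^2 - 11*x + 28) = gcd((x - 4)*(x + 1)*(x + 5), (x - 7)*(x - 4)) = x - 4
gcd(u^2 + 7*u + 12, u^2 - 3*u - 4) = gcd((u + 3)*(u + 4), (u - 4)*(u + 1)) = 1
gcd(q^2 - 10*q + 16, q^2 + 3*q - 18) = 1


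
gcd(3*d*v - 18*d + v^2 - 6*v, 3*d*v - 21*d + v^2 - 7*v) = 3*d + v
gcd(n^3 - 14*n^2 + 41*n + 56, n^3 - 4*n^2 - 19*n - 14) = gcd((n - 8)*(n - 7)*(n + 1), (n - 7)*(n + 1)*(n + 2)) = n^2 - 6*n - 7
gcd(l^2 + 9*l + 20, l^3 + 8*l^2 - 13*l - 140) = l + 5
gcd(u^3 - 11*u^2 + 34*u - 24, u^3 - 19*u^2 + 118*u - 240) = u - 6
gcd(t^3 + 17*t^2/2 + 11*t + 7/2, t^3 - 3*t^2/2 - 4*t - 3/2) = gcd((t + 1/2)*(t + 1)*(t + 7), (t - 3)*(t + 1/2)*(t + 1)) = t^2 + 3*t/2 + 1/2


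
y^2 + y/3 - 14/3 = (y - 2)*(y + 7/3)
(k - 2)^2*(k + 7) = k^3 + 3*k^2 - 24*k + 28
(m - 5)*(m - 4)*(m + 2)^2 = m^4 - 5*m^3 - 12*m^2 + 44*m + 80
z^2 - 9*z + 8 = (z - 8)*(z - 1)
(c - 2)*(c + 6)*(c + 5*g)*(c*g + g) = c^4*g + 5*c^3*g^2 + 5*c^3*g + 25*c^2*g^2 - 8*c^2*g - 40*c*g^2 - 12*c*g - 60*g^2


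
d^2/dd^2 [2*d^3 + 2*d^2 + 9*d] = 12*d + 4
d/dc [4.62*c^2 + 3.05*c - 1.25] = 9.24*c + 3.05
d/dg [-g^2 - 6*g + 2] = -2*g - 6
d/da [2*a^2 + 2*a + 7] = 4*a + 2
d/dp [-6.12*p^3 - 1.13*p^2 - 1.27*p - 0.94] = -18.36*p^2 - 2.26*p - 1.27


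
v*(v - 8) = v^2 - 8*v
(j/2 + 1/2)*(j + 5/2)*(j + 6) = j^3/2 + 19*j^2/4 + 47*j/4 + 15/2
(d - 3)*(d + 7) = d^2 + 4*d - 21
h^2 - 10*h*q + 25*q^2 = (h - 5*q)^2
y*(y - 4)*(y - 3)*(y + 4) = y^4 - 3*y^3 - 16*y^2 + 48*y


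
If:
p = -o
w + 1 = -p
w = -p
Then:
No Solution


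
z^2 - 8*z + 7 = (z - 7)*(z - 1)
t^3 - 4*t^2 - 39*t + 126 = (t - 7)*(t - 3)*(t + 6)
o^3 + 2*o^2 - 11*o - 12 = (o - 3)*(o + 1)*(o + 4)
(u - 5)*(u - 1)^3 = u^4 - 8*u^3 + 18*u^2 - 16*u + 5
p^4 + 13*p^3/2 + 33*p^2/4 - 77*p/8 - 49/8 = (p - 1)*(p + 1/2)*(p + 7/2)^2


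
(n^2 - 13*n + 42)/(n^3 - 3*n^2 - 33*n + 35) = (n - 6)/(n^2 + 4*n - 5)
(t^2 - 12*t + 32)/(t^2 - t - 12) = (t - 8)/(t + 3)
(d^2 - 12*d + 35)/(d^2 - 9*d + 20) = (d - 7)/(d - 4)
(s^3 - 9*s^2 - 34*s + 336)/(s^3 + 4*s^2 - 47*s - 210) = (s - 8)/(s + 5)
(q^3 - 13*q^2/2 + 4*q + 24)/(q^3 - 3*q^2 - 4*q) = (q^2 - 5*q/2 - 6)/(q*(q + 1))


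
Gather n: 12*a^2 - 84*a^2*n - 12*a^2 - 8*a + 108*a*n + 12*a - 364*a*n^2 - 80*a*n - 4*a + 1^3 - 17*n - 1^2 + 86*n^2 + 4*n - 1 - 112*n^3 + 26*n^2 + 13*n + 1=-112*n^3 + n^2*(112 - 364*a) + n*(-84*a^2 + 28*a)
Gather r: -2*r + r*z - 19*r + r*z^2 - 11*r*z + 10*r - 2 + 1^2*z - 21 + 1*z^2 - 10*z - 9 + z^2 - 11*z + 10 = r*(z^2 - 10*z - 11) + 2*z^2 - 20*z - 22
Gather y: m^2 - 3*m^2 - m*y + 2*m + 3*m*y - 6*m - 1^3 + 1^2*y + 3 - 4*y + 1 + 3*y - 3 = -2*m^2 + 2*m*y - 4*m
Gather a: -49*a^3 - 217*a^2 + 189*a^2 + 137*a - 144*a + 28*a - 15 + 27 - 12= -49*a^3 - 28*a^2 + 21*a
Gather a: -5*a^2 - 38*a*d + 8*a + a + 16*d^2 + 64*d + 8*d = -5*a^2 + a*(9 - 38*d) + 16*d^2 + 72*d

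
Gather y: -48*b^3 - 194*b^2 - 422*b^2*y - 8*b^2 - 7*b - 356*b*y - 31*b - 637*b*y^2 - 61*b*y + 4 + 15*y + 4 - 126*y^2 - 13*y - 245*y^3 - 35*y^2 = -48*b^3 - 202*b^2 - 38*b - 245*y^3 + y^2*(-637*b - 161) + y*(-422*b^2 - 417*b + 2) + 8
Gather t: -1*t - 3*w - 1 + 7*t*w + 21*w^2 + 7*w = t*(7*w - 1) + 21*w^2 + 4*w - 1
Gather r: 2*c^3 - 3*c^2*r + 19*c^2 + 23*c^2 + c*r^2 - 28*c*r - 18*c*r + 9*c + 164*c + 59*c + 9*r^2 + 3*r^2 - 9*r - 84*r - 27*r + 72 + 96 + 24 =2*c^3 + 42*c^2 + 232*c + r^2*(c + 12) + r*(-3*c^2 - 46*c - 120) + 192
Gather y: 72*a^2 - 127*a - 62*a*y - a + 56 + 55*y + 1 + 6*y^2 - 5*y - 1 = 72*a^2 - 128*a + 6*y^2 + y*(50 - 62*a) + 56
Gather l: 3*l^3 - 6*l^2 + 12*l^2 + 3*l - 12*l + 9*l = 3*l^3 + 6*l^2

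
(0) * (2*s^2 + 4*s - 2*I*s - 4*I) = 0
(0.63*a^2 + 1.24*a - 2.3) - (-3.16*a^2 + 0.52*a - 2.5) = 3.79*a^2 + 0.72*a + 0.2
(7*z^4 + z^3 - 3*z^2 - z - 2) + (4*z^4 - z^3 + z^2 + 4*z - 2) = 11*z^4 - 2*z^2 + 3*z - 4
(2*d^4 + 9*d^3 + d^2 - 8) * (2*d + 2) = 4*d^5 + 22*d^4 + 20*d^3 + 2*d^2 - 16*d - 16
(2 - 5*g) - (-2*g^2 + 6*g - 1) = 2*g^2 - 11*g + 3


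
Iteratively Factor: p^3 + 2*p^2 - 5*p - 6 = (p + 3)*(p^2 - p - 2) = (p + 1)*(p + 3)*(p - 2)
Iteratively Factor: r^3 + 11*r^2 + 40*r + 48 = (r + 4)*(r^2 + 7*r + 12) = (r + 4)^2*(r + 3)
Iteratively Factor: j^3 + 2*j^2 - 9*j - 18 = (j + 2)*(j^2 - 9) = (j - 3)*(j + 2)*(j + 3)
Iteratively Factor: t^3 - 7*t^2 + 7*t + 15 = (t + 1)*(t^2 - 8*t + 15) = (t - 3)*(t + 1)*(t - 5)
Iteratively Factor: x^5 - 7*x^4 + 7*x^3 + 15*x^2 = (x + 1)*(x^4 - 8*x^3 + 15*x^2) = x*(x + 1)*(x^3 - 8*x^2 + 15*x) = x^2*(x + 1)*(x^2 - 8*x + 15) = x^2*(x - 5)*(x + 1)*(x - 3)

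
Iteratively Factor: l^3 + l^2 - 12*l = (l + 4)*(l^2 - 3*l) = (l - 3)*(l + 4)*(l)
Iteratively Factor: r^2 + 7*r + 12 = (r + 3)*(r + 4)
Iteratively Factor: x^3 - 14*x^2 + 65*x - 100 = (x - 4)*(x^2 - 10*x + 25) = (x - 5)*(x - 4)*(x - 5)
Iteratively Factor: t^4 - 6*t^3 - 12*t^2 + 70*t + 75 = (t - 5)*(t^3 - t^2 - 17*t - 15) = (t - 5)^2*(t^2 + 4*t + 3) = (t - 5)^2*(t + 3)*(t + 1)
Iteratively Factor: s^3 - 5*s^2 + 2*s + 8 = (s + 1)*(s^2 - 6*s + 8) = (s - 2)*(s + 1)*(s - 4)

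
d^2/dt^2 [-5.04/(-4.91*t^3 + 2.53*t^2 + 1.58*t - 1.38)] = ((25.5024 - 148.4784*t)*(4.91*t^3 - 2.53*t^2 - 1.58*t + 1.38) + 5.04*(-29.46*t^2 + 10.12*t + 3.16)*(-14.73*t^2 + 5.06*t + 1.58))/(4.91*t^3 - 2.53*t^2 - 1.58*t + 1.38)^3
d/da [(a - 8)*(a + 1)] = 2*a - 7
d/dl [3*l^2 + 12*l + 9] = 6*l + 12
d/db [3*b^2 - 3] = 6*b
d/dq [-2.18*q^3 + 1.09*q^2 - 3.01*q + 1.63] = -6.54*q^2 + 2.18*q - 3.01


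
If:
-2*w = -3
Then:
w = 3/2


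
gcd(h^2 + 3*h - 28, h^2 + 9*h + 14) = h + 7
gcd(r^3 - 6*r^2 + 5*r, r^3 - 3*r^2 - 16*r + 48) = 1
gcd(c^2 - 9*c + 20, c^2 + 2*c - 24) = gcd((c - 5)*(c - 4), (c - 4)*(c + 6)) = c - 4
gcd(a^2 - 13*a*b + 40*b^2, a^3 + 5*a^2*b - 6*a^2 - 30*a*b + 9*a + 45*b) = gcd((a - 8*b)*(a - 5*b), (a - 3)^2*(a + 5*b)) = 1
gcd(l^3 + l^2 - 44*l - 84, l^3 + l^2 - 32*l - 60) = l + 2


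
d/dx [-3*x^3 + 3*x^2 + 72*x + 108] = -9*x^2 + 6*x + 72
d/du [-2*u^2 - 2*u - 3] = -4*u - 2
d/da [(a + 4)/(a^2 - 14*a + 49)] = (-a - 15)/(a^3 - 21*a^2 + 147*a - 343)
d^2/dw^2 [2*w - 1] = 0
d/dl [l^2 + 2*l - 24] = 2*l + 2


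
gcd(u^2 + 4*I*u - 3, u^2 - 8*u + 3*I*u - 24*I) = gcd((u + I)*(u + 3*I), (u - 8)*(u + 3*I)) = u + 3*I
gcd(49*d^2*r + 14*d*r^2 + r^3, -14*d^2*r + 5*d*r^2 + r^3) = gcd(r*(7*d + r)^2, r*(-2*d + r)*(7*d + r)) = 7*d*r + r^2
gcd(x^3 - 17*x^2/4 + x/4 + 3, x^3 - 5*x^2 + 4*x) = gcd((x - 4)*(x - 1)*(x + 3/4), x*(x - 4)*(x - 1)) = x^2 - 5*x + 4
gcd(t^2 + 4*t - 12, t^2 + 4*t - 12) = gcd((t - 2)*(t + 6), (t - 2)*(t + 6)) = t^2 + 4*t - 12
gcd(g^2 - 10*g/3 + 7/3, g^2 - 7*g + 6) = g - 1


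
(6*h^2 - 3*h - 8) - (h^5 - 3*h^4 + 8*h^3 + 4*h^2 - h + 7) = -h^5 + 3*h^4 - 8*h^3 + 2*h^2 - 2*h - 15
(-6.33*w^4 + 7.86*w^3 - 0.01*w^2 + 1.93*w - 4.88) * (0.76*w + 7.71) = -4.8108*w^5 - 42.8307*w^4 + 60.593*w^3 + 1.3897*w^2 + 11.1715*w - 37.6248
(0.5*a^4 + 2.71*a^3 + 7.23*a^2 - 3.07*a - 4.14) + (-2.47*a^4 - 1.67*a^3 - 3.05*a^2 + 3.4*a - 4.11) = -1.97*a^4 + 1.04*a^3 + 4.18*a^2 + 0.33*a - 8.25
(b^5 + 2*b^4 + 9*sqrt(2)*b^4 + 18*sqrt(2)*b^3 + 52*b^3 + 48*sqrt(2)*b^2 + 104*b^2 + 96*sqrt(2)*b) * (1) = b^5 + 2*b^4 + 9*sqrt(2)*b^4 + 18*sqrt(2)*b^3 + 52*b^3 + 48*sqrt(2)*b^2 + 104*b^2 + 96*sqrt(2)*b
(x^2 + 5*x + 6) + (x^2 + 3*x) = 2*x^2 + 8*x + 6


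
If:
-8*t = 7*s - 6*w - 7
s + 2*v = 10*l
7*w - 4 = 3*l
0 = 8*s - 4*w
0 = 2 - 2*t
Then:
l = -2/5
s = 1/5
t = 1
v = -21/10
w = 2/5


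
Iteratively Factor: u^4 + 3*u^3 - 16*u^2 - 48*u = (u - 4)*(u^3 + 7*u^2 + 12*u) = u*(u - 4)*(u^2 + 7*u + 12) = u*(u - 4)*(u + 3)*(u + 4)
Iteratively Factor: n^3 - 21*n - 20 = (n + 4)*(n^2 - 4*n - 5) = (n + 1)*(n + 4)*(n - 5)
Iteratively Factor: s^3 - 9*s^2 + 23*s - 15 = (s - 1)*(s^2 - 8*s + 15) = (s - 3)*(s - 1)*(s - 5)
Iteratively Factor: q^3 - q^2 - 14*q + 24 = (q + 4)*(q^2 - 5*q + 6) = (q - 3)*(q + 4)*(q - 2)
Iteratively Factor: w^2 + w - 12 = (w + 4)*(w - 3)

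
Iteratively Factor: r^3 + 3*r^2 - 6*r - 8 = (r - 2)*(r^2 + 5*r + 4) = (r - 2)*(r + 1)*(r + 4)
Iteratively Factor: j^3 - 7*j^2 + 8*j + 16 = (j + 1)*(j^2 - 8*j + 16) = (j - 4)*(j + 1)*(j - 4)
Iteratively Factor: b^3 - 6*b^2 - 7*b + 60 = (b - 4)*(b^2 - 2*b - 15) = (b - 4)*(b + 3)*(b - 5)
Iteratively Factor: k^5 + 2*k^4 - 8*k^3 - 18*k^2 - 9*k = (k - 3)*(k^4 + 5*k^3 + 7*k^2 + 3*k) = (k - 3)*(k + 3)*(k^3 + 2*k^2 + k) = k*(k - 3)*(k + 3)*(k^2 + 2*k + 1) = k*(k - 3)*(k + 1)*(k + 3)*(k + 1)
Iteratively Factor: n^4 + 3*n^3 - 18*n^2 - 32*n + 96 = (n - 2)*(n^3 + 5*n^2 - 8*n - 48) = (n - 3)*(n - 2)*(n^2 + 8*n + 16) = (n - 3)*(n - 2)*(n + 4)*(n + 4)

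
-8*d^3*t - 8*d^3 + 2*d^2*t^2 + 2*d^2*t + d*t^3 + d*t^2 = (-2*d + t)*(4*d + t)*(d*t + d)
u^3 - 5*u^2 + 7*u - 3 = (u - 3)*(u - 1)^2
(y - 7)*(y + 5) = y^2 - 2*y - 35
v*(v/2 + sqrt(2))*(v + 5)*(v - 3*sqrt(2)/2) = v^4/2 + sqrt(2)*v^3/4 + 5*v^3/2 - 3*v^2 + 5*sqrt(2)*v^2/4 - 15*v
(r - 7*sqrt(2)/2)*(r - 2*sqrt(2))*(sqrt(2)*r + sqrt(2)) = sqrt(2)*r^3 - 11*r^2 + sqrt(2)*r^2 - 11*r + 14*sqrt(2)*r + 14*sqrt(2)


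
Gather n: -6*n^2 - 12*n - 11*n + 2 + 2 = -6*n^2 - 23*n + 4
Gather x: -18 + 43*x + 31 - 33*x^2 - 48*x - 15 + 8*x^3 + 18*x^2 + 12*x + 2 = 8*x^3 - 15*x^2 + 7*x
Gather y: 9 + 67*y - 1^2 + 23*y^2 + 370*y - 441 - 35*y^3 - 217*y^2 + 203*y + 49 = -35*y^3 - 194*y^2 + 640*y - 384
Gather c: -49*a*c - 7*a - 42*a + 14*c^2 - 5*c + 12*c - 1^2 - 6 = -49*a + 14*c^2 + c*(7 - 49*a) - 7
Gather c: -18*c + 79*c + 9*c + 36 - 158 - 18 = 70*c - 140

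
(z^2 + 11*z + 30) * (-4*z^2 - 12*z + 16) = -4*z^4 - 56*z^3 - 236*z^2 - 184*z + 480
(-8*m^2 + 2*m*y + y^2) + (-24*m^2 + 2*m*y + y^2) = -32*m^2 + 4*m*y + 2*y^2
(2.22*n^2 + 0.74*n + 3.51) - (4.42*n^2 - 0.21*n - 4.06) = -2.2*n^2 + 0.95*n + 7.57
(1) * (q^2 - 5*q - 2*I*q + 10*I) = q^2 - 5*q - 2*I*q + 10*I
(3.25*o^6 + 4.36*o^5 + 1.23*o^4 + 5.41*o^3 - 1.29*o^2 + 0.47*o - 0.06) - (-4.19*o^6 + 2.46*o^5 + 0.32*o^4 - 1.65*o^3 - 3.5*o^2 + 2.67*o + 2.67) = 7.44*o^6 + 1.9*o^5 + 0.91*o^4 + 7.06*o^3 + 2.21*o^2 - 2.2*o - 2.73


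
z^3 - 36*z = z*(z - 6)*(z + 6)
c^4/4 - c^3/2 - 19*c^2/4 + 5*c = c*(c/4 + 1)*(c - 5)*(c - 1)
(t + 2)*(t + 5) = t^2 + 7*t + 10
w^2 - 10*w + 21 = (w - 7)*(w - 3)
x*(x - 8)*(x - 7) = x^3 - 15*x^2 + 56*x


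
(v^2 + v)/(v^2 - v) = (v + 1)/(v - 1)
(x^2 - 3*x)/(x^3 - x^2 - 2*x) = (3 - x)/(-x^2 + x + 2)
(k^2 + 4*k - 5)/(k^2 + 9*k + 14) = (k^2 + 4*k - 5)/(k^2 + 9*k + 14)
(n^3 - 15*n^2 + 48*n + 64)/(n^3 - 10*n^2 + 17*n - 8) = (n^2 - 7*n - 8)/(n^2 - 2*n + 1)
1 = 1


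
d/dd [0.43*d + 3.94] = 0.430000000000000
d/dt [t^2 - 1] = 2*t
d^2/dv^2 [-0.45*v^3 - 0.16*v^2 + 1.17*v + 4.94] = -2.7*v - 0.32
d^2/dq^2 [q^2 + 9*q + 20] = 2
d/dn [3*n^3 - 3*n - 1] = 9*n^2 - 3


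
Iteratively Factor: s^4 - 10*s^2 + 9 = (s + 1)*(s^3 - s^2 - 9*s + 9) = (s - 1)*(s + 1)*(s^2 - 9) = (s - 1)*(s + 1)*(s + 3)*(s - 3)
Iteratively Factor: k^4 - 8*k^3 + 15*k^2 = (k - 5)*(k^3 - 3*k^2) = (k - 5)*(k - 3)*(k^2) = k*(k - 5)*(k - 3)*(k)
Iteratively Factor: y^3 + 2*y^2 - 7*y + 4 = (y - 1)*(y^2 + 3*y - 4) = (y - 1)*(y + 4)*(y - 1)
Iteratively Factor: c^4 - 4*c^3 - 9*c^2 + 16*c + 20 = (c + 1)*(c^3 - 5*c^2 - 4*c + 20) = (c + 1)*(c + 2)*(c^2 - 7*c + 10) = (c - 2)*(c + 1)*(c + 2)*(c - 5)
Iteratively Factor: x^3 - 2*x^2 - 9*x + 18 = (x + 3)*(x^2 - 5*x + 6) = (x - 3)*(x + 3)*(x - 2)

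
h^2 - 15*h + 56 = (h - 8)*(h - 7)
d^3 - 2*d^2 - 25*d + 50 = (d - 5)*(d - 2)*(d + 5)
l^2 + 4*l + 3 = (l + 1)*(l + 3)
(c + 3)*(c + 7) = c^2 + 10*c + 21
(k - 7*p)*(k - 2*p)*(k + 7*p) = k^3 - 2*k^2*p - 49*k*p^2 + 98*p^3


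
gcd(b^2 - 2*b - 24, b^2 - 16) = b + 4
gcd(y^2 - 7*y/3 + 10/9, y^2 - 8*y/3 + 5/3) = y - 5/3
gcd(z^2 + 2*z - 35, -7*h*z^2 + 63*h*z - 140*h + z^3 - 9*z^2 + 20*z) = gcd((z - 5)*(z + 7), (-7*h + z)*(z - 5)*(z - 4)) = z - 5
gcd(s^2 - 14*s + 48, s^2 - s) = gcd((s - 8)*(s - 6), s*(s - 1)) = 1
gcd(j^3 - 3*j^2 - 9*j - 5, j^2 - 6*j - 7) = j + 1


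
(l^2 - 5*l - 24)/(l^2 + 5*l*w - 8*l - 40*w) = (l + 3)/(l + 5*w)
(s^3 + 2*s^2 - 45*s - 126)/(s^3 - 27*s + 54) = (s^2 - 4*s - 21)/(s^2 - 6*s + 9)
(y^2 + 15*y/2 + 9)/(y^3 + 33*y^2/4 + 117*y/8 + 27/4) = 4/(4*y + 3)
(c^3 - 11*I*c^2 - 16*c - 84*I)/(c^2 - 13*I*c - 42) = c + 2*I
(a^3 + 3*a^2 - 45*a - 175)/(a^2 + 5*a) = a - 2 - 35/a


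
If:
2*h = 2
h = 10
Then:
No Solution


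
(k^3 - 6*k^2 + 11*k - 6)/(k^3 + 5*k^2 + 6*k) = (k^3 - 6*k^2 + 11*k - 6)/(k*(k^2 + 5*k + 6))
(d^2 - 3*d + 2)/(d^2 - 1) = (d - 2)/(d + 1)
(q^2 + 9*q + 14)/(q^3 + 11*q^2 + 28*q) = (q + 2)/(q*(q + 4))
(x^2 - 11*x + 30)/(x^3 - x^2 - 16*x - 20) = (x - 6)/(x^2 + 4*x + 4)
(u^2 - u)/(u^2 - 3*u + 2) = u/(u - 2)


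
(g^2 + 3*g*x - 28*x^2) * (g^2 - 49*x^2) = g^4 + 3*g^3*x - 77*g^2*x^2 - 147*g*x^3 + 1372*x^4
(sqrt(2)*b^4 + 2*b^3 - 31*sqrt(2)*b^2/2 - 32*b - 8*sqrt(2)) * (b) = sqrt(2)*b^5 + 2*b^4 - 31*sqrt(2)*b^3/2 - 32*b^2 - 8*sqrt(2)*b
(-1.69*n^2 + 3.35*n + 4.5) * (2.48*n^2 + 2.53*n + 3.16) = -4.1912*n^4 + 4.0323*n^3 + 14.2951*n^2 + 21.971*n + 14.22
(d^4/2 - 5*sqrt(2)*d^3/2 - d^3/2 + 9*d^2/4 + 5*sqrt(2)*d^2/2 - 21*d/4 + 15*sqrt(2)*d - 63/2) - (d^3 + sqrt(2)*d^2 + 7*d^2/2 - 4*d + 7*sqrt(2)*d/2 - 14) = d^4/2 - 5*sqrt(2)*d^3/2 - 3*d^3/2 - 5*d^2/4 + 3*sqrt(2)*d^2/2 - 5*d/4 + 23*sqrt(2)*d/2 - 35/2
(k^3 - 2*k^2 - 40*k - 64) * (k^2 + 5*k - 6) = k^5 + 3*k^4 - 56*k^3 - 252*k^2 - 80*k + 384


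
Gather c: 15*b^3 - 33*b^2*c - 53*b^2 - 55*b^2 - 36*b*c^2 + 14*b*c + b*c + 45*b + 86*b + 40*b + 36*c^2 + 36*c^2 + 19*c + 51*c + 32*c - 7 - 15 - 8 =15*b^3 - 108*b^2 + 171*b + c^2*(72 - 36*b) + c*(-33*b^2 + 15*b + 102) - 30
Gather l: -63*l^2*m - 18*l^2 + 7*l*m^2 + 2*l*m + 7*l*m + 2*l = l^2*(-63*m - 18) + l*(7*m^2 + 9*m + 2)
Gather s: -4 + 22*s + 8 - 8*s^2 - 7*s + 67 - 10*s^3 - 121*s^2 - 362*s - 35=-10*s^3 - 129*s^2 - 347*s + 36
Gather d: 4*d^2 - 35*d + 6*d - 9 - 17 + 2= 4*d^2 - 29*d - 24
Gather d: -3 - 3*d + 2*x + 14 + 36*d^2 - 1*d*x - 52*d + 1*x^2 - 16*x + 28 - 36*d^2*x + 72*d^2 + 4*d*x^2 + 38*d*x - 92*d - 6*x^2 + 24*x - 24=d^2*(108 - 36*x) + d*(4*x^2 + 37*x - 147) - 5*x^2 + 10*x + 15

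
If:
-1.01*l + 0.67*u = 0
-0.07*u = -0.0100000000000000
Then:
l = 0.09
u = 0.14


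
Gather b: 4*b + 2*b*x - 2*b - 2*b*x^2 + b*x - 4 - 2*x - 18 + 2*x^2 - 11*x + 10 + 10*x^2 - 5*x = b*(-2*x^2 + 3*x + 2) + 12*x^2 - 18*x - 12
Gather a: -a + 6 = 6 - a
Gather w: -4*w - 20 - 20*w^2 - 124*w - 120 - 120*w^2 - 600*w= -140*w^2 - 728*w - 140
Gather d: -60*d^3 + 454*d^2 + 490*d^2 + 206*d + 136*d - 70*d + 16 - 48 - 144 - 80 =-60*d^3 + 944*d^2 + 272*d - 256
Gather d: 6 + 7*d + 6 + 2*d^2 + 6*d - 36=2*d^2 + 13*d - 24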